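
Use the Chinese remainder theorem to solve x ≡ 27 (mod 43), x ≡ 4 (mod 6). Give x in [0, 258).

70

Write x = 27 + 43·k. Then 43·k ≡ 4 − 27 ≡ 1 (mod 6).
Need 43⁻¹ mod 6. Extended Euclid on (6, 1):
6 = 6×1 + 0
43⁻¹ ≡ 1 (mod 6), so k ≡ 1·1 ≡ 1 (mod 6).
x = 27 + 43·1 = 70.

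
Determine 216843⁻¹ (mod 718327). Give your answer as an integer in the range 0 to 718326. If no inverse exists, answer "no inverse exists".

32474

Apply the Euclidean algorithm to 718327 and 216843:
718327 = 3*216843 + 67798
216843 = 3*67798 + 13449
67798 = 5*13449 + 553
13449 = 24*553 + 177
553 = 3*177 + 22
177 = 8*22 + 1
22 = 22*1 + 0
gcd = 1, so the inverse exists. Back-substitute:
1 = 177 − 8·22
1 = −8·553 + 25·177
1 = 25·13449 − 608·553
1 = −608·67798 + 3065·13449
1 = 3065·216843 − 9803·67798
1 = −9803·718327 + 32474·216843
So 216843·32474 ≡ 1 (mod 718327).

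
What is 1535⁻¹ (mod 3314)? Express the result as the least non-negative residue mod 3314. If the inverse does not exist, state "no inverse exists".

747

Run Euclid on (3314, 1535):
3314 = 2*1535 + 244
1535 = 6*244 + 71
244 = 3*71 + 31
71 = 2*31 + 9
31 = 3*9 + 4
9 = 2*4 + 1
4 = 4*1 + 0
The gcd is 1. Working backward:
1 = 9 − 2·4
1 = −2·31 + 7·9
1 = 7·71 − 16·31
1 = −16·244 + 55·71
1 = 55·1535 − 346·244
1 = −346·3314 + 747·1535
So 1535·747 ≡ 1 (mod 3314).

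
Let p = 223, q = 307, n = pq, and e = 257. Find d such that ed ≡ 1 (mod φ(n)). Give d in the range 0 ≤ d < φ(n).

φ(n) = (p−1)(q−1) = 222·306 = 67932.
Need d with 257·d ≡ 1 (mod 67932). Apply the extended Euclidean algorithm:
67932 = 264×257 + 84
257 = 3×84 + 5
84 = 16×5 + 4
5 = 1×4 + 1
4 = 4×1 + 0
Back-substitute:
1 = 5 − 4
1 = −84 + 17·5
1 = 17·257 − 52·84
1 = −52·67932 + 13745·257
So 257·13745 ≡ 1 (mod 67932), hence d = 13745.

13745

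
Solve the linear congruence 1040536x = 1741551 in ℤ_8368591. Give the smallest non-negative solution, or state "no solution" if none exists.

First find gcd(1040536, 8368591):
8368591 = 8·1040536 + 44303
1040536 = 23·44303 + 21567
44303 = 2·21567 + 1169
21567 = 18·1169 + 525
1169 = 2·525 + 119
525 = 4·119 + 49
119 = 2·49 + 21
49 = 2·21 + 7
21 = 3·7 + 0
gcd = 7 and 7 | 1741551, so solutions exist. Divide through by 7: 148648x ≡ 248793 (mod 1195513).
Now find 148648⁻¹ mod 1195513:
1195513 = 8·148648 + 6329
148648 = 23·6329 + 3081
6329 = 2·3081 + 167
3081 = 18·167 + 75
167 = 2·75 + 17
75 = 4·17 + 7
17 = 2·7 + 3
7 = 2·3 + 1
3 = 3·1 + 0
Back-substitute:
1 = 7 − 2·3
1 = −2·17 + 5·7
1 = 5·75 − 22·17
1 = −22·167 + 49·75
1 = 49·3081 − 904·167
1 = −904·6329 + 1857·3081
1 = 1857·148648 − 43615·6329
1 = −43615·1195513 + 350777·148648
So 148648⁻¹ ≡ 350777 (mod 1195513).
Then x ≡ 350777·248793 ≡ 804187 (mod 1195513); the smallest non-negative solution is x = 804187.

804187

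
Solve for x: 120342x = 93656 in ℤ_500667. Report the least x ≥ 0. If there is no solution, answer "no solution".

no solution

gcd(120342, 500667):
500667 = 4*120342 + 19299
120342 = 6*19299 + 4548
19299 = 4*4548 + 1107
4548 = 4*1107 + 120
1107 = 9*120 + 27
120 = 4*27 + 12
27 = 2*12 + 3
12 = 4*3 + 0
gcd = 3, but 3 ∤ 93656, so the congruence has no solution.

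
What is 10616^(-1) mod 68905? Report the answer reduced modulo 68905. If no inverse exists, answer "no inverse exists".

64381

gcd(68905, 10616) by repeated division:
68905 = 6*10616 + 5209
10616 = 2*5209 + 198
5209 = 26*198 + 61
198 = 3*61 + 15
61 = 4*15 + 1
15 = 15*1 + 0
Since gcd(10616, 68905) = 1, back-substitute to write 1 as a combination:
1 = 61 − 4·15
1 = −4·198 + 13·61
1 = 13·5209 − 342·198
1 = −342·10616 + 697·5209
1 = 697·68905 − 4524·10616
So 10616·(-4524) ≡ 1 (mod 68905), and -4524 ≡ 64381 (mod 68905).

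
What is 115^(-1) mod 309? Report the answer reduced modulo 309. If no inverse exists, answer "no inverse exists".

Run Euclid on (309, 115):
309 = 2×115 + 79
115 = 1×79 + 36
79 = 2×36 + 7
36 = 5×7 + 1
7 = 7×1 + 0
Since gcd(115, 309) = 1, back-substitute to write 1 as a combination:
1 = 36 − 5·7
1 = −5·79 + 11·36
1 = 11·115 − 16·79
1 = −16·309 + 43·115
So 115·43 ≡ 1 (mod 309).

43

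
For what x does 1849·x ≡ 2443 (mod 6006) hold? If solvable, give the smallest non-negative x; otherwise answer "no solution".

First find gcd(1849, 6006):
6006 = 3×1849 + 459
1849 = 4×459 + 13
459 = 35×13 + 4
13 = 3×4 + 1
4 = 4×1 + 0
gcd = 1, so a unique solution mod 6006 exists.
Back-substitute for the Bézout coefficients:
1 = 13 − 3·4
1 = −3·459 + 106·13
1 = 106·1849 − 427·459
1 = −427·6006 + 1387·1849
So 1849·(1387) ≡ 1 (mod 6006), giving 1849⁻¹ ≡ 1387.
x ≡ 1849⁻¹·2443 ≡ 1387·2443 ≡ 1057 (mod 6006).

1057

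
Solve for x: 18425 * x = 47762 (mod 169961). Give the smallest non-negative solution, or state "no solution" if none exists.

307

First find gcd(18425, 169961):
169961 = 9*18425 + 4136
18425 = 4*4136 + 1881
4136 = 2*1881 + 374
1881 = 5*374 + 11
374 = 34*11 + 0
gcd = 11 and 11 | 47762, so solutions exist. Divide through by 11: 1675x ≡ 4342 (mod 15451).
Now find 1675⁻¹ mod 15451:
15451 = 9*1675 + 376
1675 = 4*376 + 171
376 = 2*171 + 34
171 = 5*34 + 1
34 = 34*1 + 0
Back-substitute:
1 = 171 − 5·34
1 = −5·376 + 11·171
1 = 11·1675 − 49·376
1 = −49·15451 + 452·1675
So 1675⁻¹ ≡ 452 (mod 15451).
Then x ≡ 452·4342 ≡ 307 (mod 15451); the smallest non-negative solution is x = 307.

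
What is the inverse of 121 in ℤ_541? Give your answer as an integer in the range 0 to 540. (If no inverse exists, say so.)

Apply the Euclidean algorithm to 541 and 121:
541 = 4×121 + 57
121 = 2×57 + 7
57 = 8×7 + 1
7 = 7×1 + 0
gcd = 1, so the inverse exists. Back-substitute:
1 = 57 − 8·7
1 = −8·121 + 17·57
1 = 17·541 − 76·121
Hence 121⁻¹ ≡ -76 ≡ 465 (mod 541).

465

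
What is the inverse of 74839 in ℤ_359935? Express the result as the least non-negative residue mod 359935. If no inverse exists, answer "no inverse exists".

Run Euclid on (359935, 74839):
359935 = 4·74839 + 60579
74839 = 1·60579 + 14260
60579 = 4·14260 + 3539
14260 = 4·3539 + 104
3539 = 34·104 + 3
104 = 34·3 + 2
3 = 1·2 + 1
2 = 2·1 + 0
The gcd is 1. Working backward:
1 = 3 − 2
1 = −104 + 35·3
1 = 35·3539 − 1191·104
1 = −1191·14260 + 4799·3539
1 = 4799·60579 − 20387·14260
1 = −20387·74839 + 25186·60579
1 = 25186·359935 − 121131·74839
So 74839·(-121131) ≡ 1 (mod 359935), and -121131 ≡ 238804 (mod 359935).

238804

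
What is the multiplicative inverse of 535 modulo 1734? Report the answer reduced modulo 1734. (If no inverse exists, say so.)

Extended Euclidean algorithm:
1734 = 3·535 + 129
535 = 4·129 + 19
129 = 6·19 + 15
19 = 1·15 + 4
15 = 3·4 + 3
4 = 1·3 + 1
3 = 3·1 + 0
gcd = 1, so the inverse exists. Back-substitute:
1 = 4 − 3
1 = −15 + 4·4
1 = 4·19 − 5·15
1 = −5·129 + 34·19
1 = 34·535 − 141·129
1 = −141·1734 + 457·535
So 535·457 ≡ 1 (mod 1734).

457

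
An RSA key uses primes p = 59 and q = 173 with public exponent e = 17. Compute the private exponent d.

3521

φ(n) = (p−1)(q−1) = 58·172 = 9976.
Need d with 17·d ≡ 1 (mod 9976). Apply the extended Euclidean algorithm:
9976 = 586*17 + 14
17 = 1*14 + 3
14 = 4*3 + 2
3 = 1*2 + 1
2 = 2*1 + 0
Back-substitute:
1 = 3 − 2
1 = −14 + 5·3
1 = 5·17 − 6·14
1 = −6·9976 + 3521·17
So 17·3521 ≡ 1 (mod 9976), hence d = 3521.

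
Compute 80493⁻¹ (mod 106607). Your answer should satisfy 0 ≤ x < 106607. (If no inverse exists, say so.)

Apply the Euclidean algorithm to 106607 and 80493:
106607 = 1·80493 + 26114
80493 = 3·26114 + 2151
26114 = 12·2151 + 302
2151 = 7·302 + 37
302 = 8·37 + 6
37 = 6·6 + 1
6 = 6·1 + 0
Since gcd(80493, 106607) = 1, back-substitute to write 1 as a combination:
1 = 37 − 6·6
1 = −6·302 + 49·37
1 = 49·2151 − 349·302
1 = −349·26114 + 4237·2151
1 = 4237·80493 − 13060·26114
1 = −13060·106607 + 17297·80493
So 80493·17297 ≡ 1 (mod 106607).

17297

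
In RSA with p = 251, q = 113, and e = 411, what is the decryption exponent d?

φ(n) = (p−1)(q−1) = 250·112 = 28000.
Need d with 411·d ≡ 1 (mod 28000). Apply the extended Euclidean algorithm:
28000 = 68×411 + 52
411 = 7×52 + 47
52 = 1×47 + 5
47 = 9×5 + 2
5 = 2×2 + 1
2 = 2×1 + 0
Back-substitute:
1 = 5 − 2·2
1 = −2·47 + 19·5
1 = 19·52 − 21·47
1 = −21·411 + 166·52
1 = 166·28000 − 11309·411
So 411·(-11309) ≡ 1 (mod 28000), hence d ≡ -11309 ≡ 16691 (mod 28000).

16691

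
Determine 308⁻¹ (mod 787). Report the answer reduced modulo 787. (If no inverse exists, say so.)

23

Run Euclid on (787, 308):
787 = 2*308 + 171
308 = 1*171 + 137
171 = 1*137 + 34
137 = 4*34 + 1
34 = 34*1 + 0
gcd = 1, so the inverse exists. Back-substitute:
1 = 137 − 4·34
1 = −4·171 + 5·137
1 = 5·308 − 9·171
1 = −9·787 + 23·308
So 308·23 ≡ 1 (mod 787).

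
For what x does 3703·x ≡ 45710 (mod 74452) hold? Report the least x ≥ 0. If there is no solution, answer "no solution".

First find gcd(3703, 74452):
74452 = 20×3703 + 392
3703 = 9×392 + 175
392 = 2×175 + 42
175 = 4×42 + 7
42 = 6×7 + 0
gcd = 7 and 7 | 45710, so solutions exist. Divide through by 7: 529x ≡ 6530 (mod 10636).
Now find 529⁻¹ mod 10636:
10636 = 20×529 + 56
529 = 9×56 + 25
56 = 2×25 + 6
25 = 4×6 + 1
6 = 6×1 + 0
Back-substitute:
1 = 25 − 4·6
1 = −4·56 + 9·25
1 = 9·529 − 85·56
1 = −85·10636 + 1709·529
So 529⁻¹ ≡ 1709 (mod 10636).
Then x ≡ 1709·6530 ≡ 2606 (mod 10636); the smallest non-negative solution is x = 2606.

2606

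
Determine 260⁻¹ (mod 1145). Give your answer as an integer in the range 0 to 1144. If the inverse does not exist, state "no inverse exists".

Compute gcd(260, 1145):
1145 = 4*260 + 105
260 = 2*105 + 50
105 = 2*50 + 5
50 = 10*5 + 0
Since gcd = 5 > 1, 260 is not a unit mod 1145.

no inverse exists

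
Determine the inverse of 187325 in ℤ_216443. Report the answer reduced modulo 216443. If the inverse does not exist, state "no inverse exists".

Run Euclid on (216443, 187325):
216443 = 1*187325 + 29118
187325 = 6*29118 + 12617
29118 = 2*12617 + 3884
12617 = 3*3884 + 965
3884 = 4*965 + 24
965 = 40*24 + 5
24 = 4*5 + 4
5 = 1*4 + 1
4 = 4*1 + 0
Since gcd(187325, 216443) = 1, back-substitute to write 1 as a combination:
1 = 5 − 4
1 = −24 + 5·5
1 = 5·965 − 201·24
1 = −201·3884 + 809·965
1 = 809·12617 − 2628·3884
1 = −2628·29118 + 6065·12617
1 = 6065·187325 − 39018·29118
1 = −39018·216443 + 45083·187325
So 187325·45083 ≡ 1 (mod 216443).

45083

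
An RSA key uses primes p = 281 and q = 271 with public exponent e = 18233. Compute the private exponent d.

22697

φ(n) = (p−1)(q−1) = 280·270 = 75600.
Need d with 18233·d ≡ 1 (mod 75600). Apply the extended Euclidean algorithm:
75600 = 4·18233 + 2668
18233 = 6·2668 + 2225
2668 = 1·2225 + 443
2225 = 5·443 + 10
443 = 44·10 + 3
10 = 3·3 + 1
3 = 3·1 + 0
Back-substitute:
1 = 10 − 3·3
1 = −3·443 + 133·10
1 = 133·2225 − 668·443
1 = −668·2668 + 801·2225
1 = 801·18233 − 5474·2668
1 = −5474·75600 + 22697·18233
So 18233·22697 ≡ 1 (mod 75600), hence d = 22697.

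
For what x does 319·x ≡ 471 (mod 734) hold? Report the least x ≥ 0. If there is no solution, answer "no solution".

59

First find gcd(319, 734):
734 = 2*319 + 96
319 = 3*96 + 31
96 = 3*31 + 3
31 = 10*3 + 1
3 = 3*1 + 0
gcd = 1, so a unique solution mod 734 exists.
Back-substitute for the Bézout coefficients:
1 = 31 − 10·3
1 = −10·96 + 31·31
1 = 31·319 − 103·96
1 = −103·734 + 237·319
So 319·(237) ≡ 1 (mod 734), giving 319⁻¹ ≡ 237.
x ≡ 319⁻¹·471 ≡ 237·471 ≡ 59 (mod 734).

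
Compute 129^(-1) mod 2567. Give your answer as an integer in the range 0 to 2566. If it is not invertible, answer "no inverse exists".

Run Euclid on (2567, 129):
2567 = 19·129 + 116
129 = 1·116 + 13
116 = 8·13 + 12
13 = 1·12 + 1
12 = 12·1 + 0
The gcd is 1. Working backward:
1 = 13 − 12
1 = −116 + 9·13
1 = 9·129 − 10·116
1 = −10·2567 + 199·129
So 129·199 ≡ 1 (mod 2567).

199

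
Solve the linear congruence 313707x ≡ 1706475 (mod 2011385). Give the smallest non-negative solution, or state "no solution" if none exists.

First find gcd(313707, 2011385):
2011385 = 6·313707 + 129143
313707 = 2·129143 + 55421
129143 = 2·55421 + 18301
55421 = 3·18301 + 518
18301 = 35·518 + 171
518 = 3·171 + 5
171 = 34·5 + 1
5 = 5·1 + 0
gcd = 1, so a unique solution mod 2011385 exists.
Back-substitute for the Bézout coefficients:
1 = 171 − 34·5
1 = −34·518 + 103·171
1 = 103·18301 − 3639·518
1 = −3639·55421 + 11020·18301
1 = 11020·129143 − 25679·55421
1 = −25679·313707 + 62378·129143
1 = 62378·2011385 − 399947·313707
So 313707·(-399947) ≡ 1 (mod 2011385), giving 313707⁻¹ ≡ 1611438.
x ≡ 313707⁻¹·1706475 ≡ 1611438·1706475 ≡ 1589990 (mod 2011385).

1589990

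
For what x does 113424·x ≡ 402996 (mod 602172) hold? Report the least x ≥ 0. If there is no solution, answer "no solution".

9374

First find gcd(113424, 602172):
602172 = 5×113424 + 35052
113424 = 3×35052 + 8268
35052 = 4×8268 + 1980
8268 = 4×1980 + 348
1980 = 5×348 + 240
348 = 1×240 + 108
240 = 2×108 + 24
108 = 4×24 + 12
24 = 2×12 + 0
gcd = 12 and 12 | 402996, so solutions exist. Divide through by 12: 9452x ≡ 33583 (mod 50181).
Now find 9452⁻¹ mod 50181:
50181 = 5*9452 + 2921
9452 = 3*2921 + 689
2921 = 4*689 + 165
689 = 4*165 + 29
165 = 5*29 + 20
29 = 1*20 + 9
20 = 2*9 + 2
9 = 4*2 + 1
2 = 2*1 + 0
Back-substitute:
1 = 9 − 4·2
1 = −4·20 + 9·9
1 = 9·29 − 13·20
1 = −13·165 + 74·29
1 = 74·689 − 309·165
1 = −309·2921 + 1310·689
1 = 1310·9452 − 4239·2921
1 = −4239·50181 + 22505·9452
So 9452⁻¹ ≡ 22505 (mod 50181).
Then x ≡ 22505·33583 ≡ 9374 (mod 50181); the smallest non-negative solution is x = 9374.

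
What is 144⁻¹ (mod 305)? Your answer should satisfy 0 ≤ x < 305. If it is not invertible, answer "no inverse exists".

269

Apply the Euclidean algorithm to 305 and 144:
305 = 2×144 + 17
144 = 8×17 + 8
17 = 2×8 + 1
8 = 8×1 + 0
Since gcd(144, 305) = 1, back-substitute to write 1 as a combination:
1 = 17 − 2·8
1 = −2·144 + 17·17
1 = 17·305 − 36·144
Thus 144·(-36) ≡ 1 (mod 305); reducing, -36 mod 305 = 269.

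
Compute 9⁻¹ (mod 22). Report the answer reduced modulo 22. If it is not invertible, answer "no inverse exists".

5

Run Euclid on (22, 9):
22 = 2·9 + 4
9 = 2·4 + 1
4 = 4·1 + 0
The gcd is 1. Working backward:
1 = 9 − 2·4
1 = −2·22 + 5·9
So 9·5 ≡ 1 (mod 22).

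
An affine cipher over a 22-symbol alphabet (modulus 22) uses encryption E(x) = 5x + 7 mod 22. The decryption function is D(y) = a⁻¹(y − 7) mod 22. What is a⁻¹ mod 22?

Apply the Euclidean algorithm to 22 and 5:
22 = 4*5 + 2
5 = 2*2 + 1
2 = 2*1 + 0
gcd = 1, so the inverse exists. Back-substitute:
1 = 5 − 2·2
1 = −2·22 + 9·5
So 5·9 ≡ 1 (mod 22).

9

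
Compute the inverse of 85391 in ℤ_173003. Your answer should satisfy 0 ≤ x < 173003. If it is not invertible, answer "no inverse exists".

75090

Extended Euclidean algorithm:
173003 = 2*85391 + 2221
85391 = 38*2221 + 993
2221 = 2*993 + 235
993 = 4*235 + 53
235 = 4*53 + 23
53 = 2*23 + 7
23 = 3*7 + 2
7 = 3*2 + 1
2 = 2*1 + 0
The gcd is 1. Working backward:
1 = 7 − 3·2
1 = −3·23 + 10·7
1 = 10·53 − 23·23
1 = −23·235 + 102·53
1 = 102·993 − 431·235
1 = −431·2221 + 964·993
1 = 964·85391 − 37063·2221
1 = −37063·173003 + 75090·85391
So 85391·75090 ≡ 1 (mod 173003).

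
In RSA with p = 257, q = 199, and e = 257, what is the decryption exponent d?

38657

φ(n) = (p−1)(q−1) = 256·198 = 50688.
Need d with 257·d ≡ 1 (mod 50688). Apply the extended Euclidean algorithm:
50688 = 197×257 + 59
257 = 4×59 + 21
59 = 2×21 + 17
21 = 1×17 + 4
17 = 4×4 + 1
4 = 4×1 + 0
Back-substitute:
1 = 17 − 4·4
1 = −4·21 + 5·17
1 = 5·59 − 14·21
1 = −14·257 + 61·59
1 = 61·50688 − 12031·257
So 257·(-12031) ≡ 1 (mod 50688), hence d ≡ -12031 ≡ 38657 (mod 50688).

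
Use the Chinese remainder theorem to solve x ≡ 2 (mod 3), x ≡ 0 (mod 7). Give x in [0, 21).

Write x = 2 + 3·k. Then 3·k ≡ 0 − 2 ≡ 5 (mod 7).
Need 3⁻¹ mod 7. Extended Euclid on (7, 3):
7 = 2*3 + 1
3 = 3*1 + 0
Back-substitute:
1 = 7 − 2·3
3⁻¹ ≡ 5 (mod 7), so k ≡ 5·5 ≡ 4 (mod 7).
x = 2 + 3·4 = 14.

14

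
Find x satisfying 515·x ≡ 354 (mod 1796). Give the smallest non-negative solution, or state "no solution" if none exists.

1434

First find gcd(515, 1796):
1796 = 3·515 + 251
515 = 2·251 + 13
251 = 19·13 + 4
13 = 3·4 + 1
4 = 4·1 + 0
gcd = 1, so a unique solution mod 1796 exists.
Back-substitute for the Bézout coefficients:
1 = 13 − 3·4
1 = −3·251 + 58·13
1 = 58·515 − 119·251
1 = −119·1796 + 415·515
So 515·(415) ≡ 1 (mod 1796), giving 515⁻¹ ≡ 415.
x ≡ 515⁻¹·354 ≡ 415·354 ≡ 1434 (mod 1796).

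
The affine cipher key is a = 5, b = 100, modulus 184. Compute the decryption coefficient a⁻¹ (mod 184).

37

Run Euclid on (184, 5):
184 = 36·5 + 4
5 = 1·4 + 1
4 = 4·1 + 0
The gcd is 1. Working backward:
1 = 5 − 4
1 = −184 + 37·5
So 5·37 ≡ 1 (mod 184).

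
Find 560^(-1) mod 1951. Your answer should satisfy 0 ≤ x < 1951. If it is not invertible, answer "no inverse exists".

1843

Extended Euclidean algorithm:
1951 = 3*560 + 271
560 = 2*271 + 18
271 = 15*18 + 1
18 = 18*1 + 0
Since gcd(560, 1951) = 1, back-substitute to write 1 as a combination:
1 = 271 − 15·18
1 = −15·560 + 31·271
1 = 31·1951 − 108·560
Hence 560⁻¹ ≡ -108 ≡ 1843 (mod 1951).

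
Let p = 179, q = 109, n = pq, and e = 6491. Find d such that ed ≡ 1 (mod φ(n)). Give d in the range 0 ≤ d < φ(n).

φ(n) = (p−1)(q−1) = 178·108 = 19224.
Need d with 6491·d ≡ 1 (mod 19224). Apply the extended Euclidean algorithm:
19224 = 2*6491 + 6242
6491 = 1*6242 + 249
6242 = 25*249 + 17
249 = 14*17 + 11
17 = 1*11 + 6
11 = 1*6 + 5
6 = 1*5 + 1
5 = 5*1 + 0
Back-substitute:
1 = 6 − 5
1 = −11 + 2·6
1 = 2·17 − 3·11
1 = −3·249 + 44·17
1 = 44·6242 − 1103·249
1 = −1103·6491 + 1147·6242
1 = 1147·19224 − 3397·6491
So 6491·(-3397) ≡ 1 (mod 19224), hence d ≡ -3397 ≡ 15827 (mod 19224).

15827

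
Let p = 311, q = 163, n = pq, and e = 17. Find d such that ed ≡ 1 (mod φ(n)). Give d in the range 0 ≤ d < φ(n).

23633

φ(n) = (p−1)(q−1) = 310·162 = 50220.
Need d with 17·d ≡ 1 (mod 50220). Apply the extended Euclidean algorithm:
50220 = 2954×17 + 2
17 = 8×2 + 1
2 = 2×1 + 0
Back-substitute:
1 = 17 − 8·2
1 = −8·50220 + 23633·17
So 17·23633 ≡ 1 (mod 50220), hence d = 23633.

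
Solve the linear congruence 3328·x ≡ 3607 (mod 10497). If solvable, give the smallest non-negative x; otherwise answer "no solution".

736

First find gcd(3328, 10497):
10497 = 3×3328 + 513
3328 = 6×513 + 250
513 = 2×250 + 13
250 = 19×13 + 3
13 = 4×3 + 1
3 = 3×1 + 0
gcd = 1, so a unique solution mod 10497 exists.
Back-substitute for the Bézout coefficients:
1 = 13 − 4·3
1 = −4·250 + 77·13
1 = 77·513 − 158·250
1 = −158·3328 + 1025·513
1 = 1025·10497 − 3233·3328
So 3328·(-3233) ≡ 1 (mod 10497), giving 3328⁻¹ ≡ 7264.
x ≡ 3328⁻¹·3607 ≡ 7264·3607 ≡ 736 (mod 10497).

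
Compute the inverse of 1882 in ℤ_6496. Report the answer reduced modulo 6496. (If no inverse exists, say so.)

Compute gcd(1882, 6496):
6496 = 3·1882 + 850
1882 = 2·850 + 182
850 = 4·182 + 122
182 = 1·122 + 60
122 = 2·60 + 2
60 = 30·2 + 0
gcd(1882, 6496) = 2 ≠ 1, so 1882 has no multiplicative inverse modulo 6496.

no inverse exists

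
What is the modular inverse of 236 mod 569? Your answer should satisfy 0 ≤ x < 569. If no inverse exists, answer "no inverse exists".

gcd(569, 236) by repeated division:
569 = 2·236 + 97
236 = 2·97 + 42
97 = 2·42 + 13
42 = 3·13 + 3
13 = 4·3 + 1
3 = 3·1 + 0
The gcd is 1. Working backward:
1 = 13 − 4·3
1 = −4·42 + 13·13
1 = 13·97 − 30·42
1 = −30·236 + 73·97
1 = 73·569 − 176·236
Thus 236·(-176) ≡ 1 (mod 569); reducing, -176 mod 569 = 393.

393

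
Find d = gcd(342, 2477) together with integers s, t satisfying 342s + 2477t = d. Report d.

Euclidean algorithm:
2477 = 7·342 + 83
342 = 4·83 + 10
83 = 8·10 + 3
10 = 3·3 + 1
3 = 3·1 + 0
gcd(342, 2477) = 1.
Back-substituting:
1 = 10 − 3·3
1 = −3·83 + 25·10
1 = 25·342 − 103·83
1 = −103·2477 + 746·342
So 1 = (-103)·2477 + (746)·342.

1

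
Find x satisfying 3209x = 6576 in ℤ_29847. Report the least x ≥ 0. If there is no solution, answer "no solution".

14028

First find gcd(3209, 29847):
29847 = 9·3209 + 966
3209 = 3·966 + 311
966 = 3·311 + 33
311 = 9·33 + 14
33 = 2·14 + 5
14 = 2·5 + 4
5 = 1·4 + 1
4 = 4·1 + 0
gcd = 1, so a unique solution mod 29847 exists.
Back-substitute for the Bézout coefficients:
1 = 5 − 4
1 = −14 + 3·5
1 = 3·33 − 7·14
1 = −7·311 + 66·33
1 = 66·966 − 205·311
1 = −205·3209 + 681·966
1 = 681·29847 − 6334·3209
So 3209·(-6334) ≡ 1 (mod 29847), giving 3209⁻¹ ≡ 23513.
x ≡ 3209⁻¹·6576 ≡ 23513·6576 ≡ 14028 (mod 29847).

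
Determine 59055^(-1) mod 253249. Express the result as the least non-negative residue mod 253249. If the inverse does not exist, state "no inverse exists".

Extended Euclidean algorithm:
253249 = 4*59055 + 17029
59055 = 3*17029 + 7968
17029 = 2*7968 + 1093
7968 = 7*1093 + 317
1093 = 3*317 + 142
317 = 2*142 + 33
142 = 4*33 + 10
33 = 3*10 + 3
10 = 3*3 + 1
3 = 3*1 + 0
gcd = 1, so the inverse exists. Back-substitute:
1 = 10 − 3·3
1 = −3·33 + 10·10
1 = 10·142 − 43·33
1 = −43·317 + 96·142
1 = 96·1093 − 331·317
1 = −331·7968 + 2413·1093
1 = 2413·17029 − 5157·7968
1 = −5157·59055 + 17884·17029
1 = 17884·253249 − 76693·59055
Hence 59055⁻¹ ≡ -76693 ≡ 176556 (mod 253249).

176556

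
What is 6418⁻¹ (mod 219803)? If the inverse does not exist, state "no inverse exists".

166890

Apply the Euclidean algorithm to 219803 and 6418:
219803 = 34*6418 + 1591
6418 = 4*1591 + 54
1591 = 29*54 + 25
54 = 2*25 + 4
25 = 6*4 + 1
4 = 4*1 + 0
Since gcd(6418, 219803) = 1, back-substitute to write 1 as a combination:
1 = 25 − 6·4
1 = −6·54 + 13·25
1 = 13·1591 − 383·54
1 = −383·6418 + 1545·1591
1 = 1545·219803 − 52913·6418
Hence 6418⁻¹ ≡ -52913 ≡ 166890 (mod 219803).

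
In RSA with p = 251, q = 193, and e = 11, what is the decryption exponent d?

13091

φ(n) = (p−1)(q−1) = 250·192 = 48000.
Need d with 11·d ≡ 1 (mod 48000). Apply the extended Euclidean algorithm:
48000 = 4363*11 + 7
11 = 1*7 + 4
7 = 1*4 + 3
4 = 1*3 + 1
3 = 3*1 + 0
Back-substitute:
1 = 4 − 3
1 = −7 + 2·4
1 = 2·11 − 3·7
1 = −3·48000 + 13091·11
So 11·13091 ≡ 1 (mod 48000), hence d = 13091.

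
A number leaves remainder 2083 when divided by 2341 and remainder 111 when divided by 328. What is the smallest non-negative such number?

479647

Write x = 2083 + 2341·k. Then 2341·k ≡ 111 − 2083 ≡ 324 (mod 328).
Need 2341⁻¹ mod 328. Extended Euclid on (328, 45):
328 = 7·45 + 13
45 = 3·13 + 6
13 = 2·6 + 1
6 = 6·1 + 0
Back-substitute:
1 = 13 − 2·6
1 = −2·45 + 7·13
1 = 7·328 − 51·45
2341⁻¹ ≡ 277 (mod 328), so k ≡ 277·324 ≡ 204 (mod 328).
x = 2083 + 2341·204 = 479647.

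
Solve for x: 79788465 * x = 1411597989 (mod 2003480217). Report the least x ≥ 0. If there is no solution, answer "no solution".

93309855

First find gcd(79788465, 2003480217):
2003480217 = 25×79788465 + 8768592
79788465 = 9×8768592 + 871137
8768592 = 10×871137 + 57222
871137 = 15×57222 + 12807
57222 = 4×12807 + 5994
12807 = 2×5994 + 819
5994 = 7×819 + 261
819 = 3×261 + 36
261 = 7×36 + 9
36 = 4×9 + 0
gcd = 9 and 9 | 1411597989, so solutions exist. Divide through by 9: 8865385x ≡ 156844221 (mod 222608913).
Now find 8865385⁻¹ mod 222608913:
222608913 = 25*8865385 + 974288
8865385 = 9*974288 + 96793
974288 = 10*96793 + 6358
96793 = 15*6358 + 1423
6358 = 4*1423 + 666
1423 = 2*666 + 91
666 = 7*91 + 29
91 = 3*29 + 4
29 = 7*4 + 1
4 = 4*1 + 0
Back-substitute:
1 = 29 − 7·4
1 = −7·91 + 22·29
1 = 22·666 − 161·91
1 = −161·1423 + 344·666
1 = 344·6358 − 1537·1423
1 = −1537·96793 + 23399·6358
1 = 23399·974288 − 235527·96793
1 = −235527·8865385 + 2143142·974288
1 = 2143142·222608913 − 53814077·8865385
So 8865385·(-53814077) ≡ 1 (mod 222608913), i.e. 8865385⁻¹ ≡ 168794836.
Then x ≡ 168794836·156844221 ≡ 93309855 (mod 222608913); the smallest non-negative solution is x = 93309855.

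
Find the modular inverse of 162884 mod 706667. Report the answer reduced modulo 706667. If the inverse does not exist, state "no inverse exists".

400792

Extended Euclidean algorithm:
706667 = 4*162884 + 55131
162884 = 2*55131 + 52622
55131 = 1*52622 + 2509
52622 = 20*2509 + 2442
2509 = 1*2442 + 67
2442 = 36*67 + 30
67 = 2*30 + 7
30 = 4*7 + 2
7 = 3*2 + 1
2 = 2*1 + 0
Since gcd(162884, 706667) = 1, back-substitute to write 1 as a combination:
1 = 7 − 3·2
1 = −3·30 + 13·7
1 = 13·67 − 29·30
1 = −29·2442 + 1057·67
1 = 1057·2509 − 1086·2442
1 = −1086·52622 + 22777·2509
1 = 22777·55131 − 23863·52622
1 = −23863·162884 + 70503·55131
1 = 70503·706667 − 305875·162884
So 162884·(-305875) ≡ 1 (mod 706667), and -305875 ≡ 400792 (mod 706667).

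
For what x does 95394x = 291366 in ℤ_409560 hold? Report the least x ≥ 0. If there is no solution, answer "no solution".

First find gcd(95394, 409560):
409560 = 4×95394 + 27984
95394 = 3×27984 + 11442
27984 = 2×11442 + 5100
11442 = 2×5100 + 1242
5100 = 4×1242 + 132
1242 = 9×132 + 54
132 = 2×54 + 24
54 = 2×24 + 6
24 = 4×6 + 0
gcd = 6 and 6 | 291366, so solutions exist. Divide through by 6: 15899x ≡ 48561 (mod 68260).
Now find 15899⁻¹ mod 68260:
68260 = 4*15899 + 4664
15899 = 3*4664 + 1907
4664 = 2*1907 + 850
1907 = 2*850 + 207
850 = 4*207 + 22
207 = 9*22 + 9
22 = 2*9 + 4
9 = 2*4 + 1
4 = 4*1 + 0
Back-substitute:
1 = 9 − 2·4
1 = −2·22 + 5·9
1 = 5·207 − 47·22
1 = −47·850 + 193·207
1 = 193·1907 − 433·850
1 = −433·4664 + 1059·1907
1 = 1059·15899 − 3610·4664
1 = −3610·68260 + 15499·15899
So 15899⁻¹ ≡ 15499 (mod 68260).
Then x ≡ 15499·48561 ≡ 12179 (mod 68260); the smallest non-negative solution is x = 12179.

12179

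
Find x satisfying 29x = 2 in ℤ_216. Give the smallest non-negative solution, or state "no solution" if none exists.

82

First find gcd(29, 216):
216 = 7×29 + 13
29 = 2×13 + 3
13 = 4×3 + 1
3 = 3×1 + 0
gcd = 1, so a unique solution mod 216 exists.
Back-substitute for the Bézout coefficients:
1 = 13 − 4·3
1 = −4·29 + 9·13
1 = 9·216 − 67·29
So 29·(-67) ≡ 1 (mod 216), giving 29⁻¹ ≡ 149.
x ≡ 29⁻¹·2 ≡ 149·2 ≡ 82 (mod 216).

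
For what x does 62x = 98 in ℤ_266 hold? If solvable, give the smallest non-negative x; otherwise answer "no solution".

126

First find gcd(62, 266):
266 = 4×62 + 18
62 = 3×18 + 8
18 = 2×8 + 2
8 = 4×2 + 0
gcd = 2 and 2 | 98, so solutions exist. Divide through by 2: 31x ≡ 49 (mod 133).
Now find 31⁻¹ mod 133:
133 = 4·31 + 9
31 = 3·9 + 4
9 = 2·4 + 1
4 = 4·1 + 0
Back-substitute:
1 = 9 − 2·4
1 = −2·31 + 7·9
1 = 7·133 − 30·31
So 31·(-30) ≡ 1 (mod 133), i.e. 31⁻¹ ≡ 103.
Then x ≡ 103·49 ≡ 126 (mod 133); the smallest non-negative solution is x = 126.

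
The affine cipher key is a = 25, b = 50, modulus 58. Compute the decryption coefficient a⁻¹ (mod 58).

7

gcd(58, 25) by repeated division:
58 = 2*25 + 8
25 = 3*8 + 1
8 = 8*1 + 0
Since gcd(25, 58) = 1, back-substitute to write 1 as a combination:
1 = 25 − 3·8
1 = −3·58 + 7·25
So 25·7 ≡ 1 (mod 58).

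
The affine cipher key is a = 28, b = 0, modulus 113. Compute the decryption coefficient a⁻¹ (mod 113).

Extended Euclidean algorithm:
113 = 4·28 + 1
28 = 28·1 + 0
gcd = 1, so the inverse exists. Back-substitute:
1 = 113 − 4·28
Thus 28·(-4) ≡ 1 (mod 113); reducing, -4 mod 113 = 109.

109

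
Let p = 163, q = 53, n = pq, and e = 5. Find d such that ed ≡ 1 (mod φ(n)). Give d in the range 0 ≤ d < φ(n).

φ(n) = (p−1)(q−1) = 162·52 = 8424.
Need d with 5·d ≡ 1 (mod 8424). Apply the extended Euclidean algorithm:
8424 = 1684·5 + 4
5 = 1·4 + 1
4 = 4·1 + 0
Back-substitute:
1 = 5 − 4
1 = −8424 + 1685·5
So 5·1685 ≡ 1 (mod 8424), hence d = 1685.

1685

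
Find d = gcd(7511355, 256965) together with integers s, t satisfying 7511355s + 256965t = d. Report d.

Apply Euclid's algorithm to 7511355 and 256965:
7511355 = 29*256965 + 59370
256965 = 4*59370 + 19485
59370 = 3*19485 + 915
19485 = 21*915 + 270
915 = 3*270 + 105
270 = 2*105 + 60
105 = 1*60 + 45
60 = 1*45 + 15
45 = 3*15 + 0
gcd(7511355, 256965) = 15.
Express as a combination:
15 = 60 − 45
15 = −105 + 2·60
15 = 2·270 − 5·105
15 = −5·915 + 17·270
15 = 17·19485 − 362·915
15 = −362·59370 + 1103·19485
15 = 1103·256965 − 4774·59370
15 = −4774·7511355 + 139549·256965
So 15 = (-4774)·7511355 + (139549)·256965.

15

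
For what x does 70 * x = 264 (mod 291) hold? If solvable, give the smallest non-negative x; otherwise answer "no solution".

195

First find gcd(70, 291):
291 = 4*70 + 11
70 = 6*11 + 4
11 = 2*4 + 3
4 = 1*3 + 1
3 = 3*1 + 0
gcd = 1, so a unique solution mod 291 exists.
Back-substitute for the Bézout coefficients:
1 = 4 − 3
1 = −11 + 3·4
1 = 3·70 − 19·11
1 = −19·291 + 79·70
So 70·(79) ≡ 1 (mod 291), giving 70⁻¹ ≡ 79.
x ≡ 70⁻¹·264 ≡ 79·264 ≡ 195 (mod 291).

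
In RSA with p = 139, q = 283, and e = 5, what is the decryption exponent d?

φ(n) = (p−1)(q−1) = 138·282 = 38916.
Need d with 5·d ≡ 1 (mod 38916). Apply the extended Euclidean algorithm:
38916 = 7783·5 + 1
5 = 5·1 + 0
Back-substitute:
1 = 38916 − 7783·5
So 5·(-7783) ≡ 1 (mod 38916), hence d ≡ -7783 ≡ 31133 (mod 38916).

31133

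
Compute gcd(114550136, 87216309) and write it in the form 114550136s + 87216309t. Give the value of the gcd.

Apply Euclid's algorithm to 114550136 and 87216309:
114550136 = 1·87216309 + 27333827
87216309 = 3·27333827 + 5214828
27333827 = 5·5214828 + 1259687
5214828 = 4·1259687 + 176080
1259687 = 7·176080 + 27127
176080 = 6·27127 + 13318
27127 = 2·13318 + 491
13318 = 27·491 + 61
491 = 8·61 + 3
61 = 20·3 + 1
3 = 3·1 + 0
gcd(114550136, 87216309) = 1.
Express as a combination:
1 = 61 − 20·3
1 = −20·491 + 161·61
1 = 161·13318 − 4367·491
1 = −4367·27127 + 8895·13318
1 = 8895·176080 − 57737·27127
1 = −57737·1259687 + 413054·176080
1 = 413054·5214828 − 1709953·1259687
1 = −1709953·27333827 + 8962819·5214828
1 = 8962819·87216309 − 28598410·27333827
1 = −28598410·114550136 + 37561229·87216309
So 1 = (-28598410)·114550136 + (37561229)·87216309.

1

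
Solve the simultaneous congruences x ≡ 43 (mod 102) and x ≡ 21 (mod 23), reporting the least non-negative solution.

Write x = 43 + 102·k. Then 102·k ≡ 21 − 43 ≡ 1 (mod 23).
Need 102⁻¹ mod 23. Extended Euclid on (23, 10):
23 = 2*10 + 3
10 = 3*3 + 1
3 = 3*1 + 0
Back-substitute:
1 = 10 − 3·3
1 = −3·23 + 7·10
102⁻¹ ≡ 7 (mod 23), so k ≡ 7·1 ≡ 7 (mod 23).
x = 43 + 102·7 = 757.

757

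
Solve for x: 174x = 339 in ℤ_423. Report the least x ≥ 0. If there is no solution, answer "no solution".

First find gcd(174, 423):
423 = 2*174 + 75
174 = 2*75 + 24
75 = 3*24 + 3
24 = 8*3 + 0
gcd = 3 and 3 | 339, so solutions exist. Divide through by 3: 58x ≡ 113 (mod 141).
Now find 58⁻¹ mod 141:
141 = 2*58 + 25
58 = 2*25 + 8
25 = 3*8 + 1
8 = 8*1 + 0
Back-substitute:
1 = 25 − 3·8
1 = −3·58 + 7·25
1 = 7·141 − 17·58
So 58·(-17) ≡ 1 (mod 141), i.e. 58⁻¹ ≡ 124.
Then x ≡ 124·113 ≡ 53 (mod 141); the smallest non-negative solution is x = 53.

53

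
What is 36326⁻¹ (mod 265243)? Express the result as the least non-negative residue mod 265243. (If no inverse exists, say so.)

Extended Euclidean algorithm:
265243 = 7*36326 + 10961
36326 = 3*10961 + 3443
10961 = 3*3443 + 632
3443 = 5*632 + 283
632 = 2*283 + 66
283 = 4*66 + 19
66 = 3*19 + 9
19 = 2*9 + 1
9 = 9*1 + 0
Since gcd(36326, 265243) = 1, back-substitute to write 1 as a combination:
1 = 19 − 2·9
1 = −2·66 + 7·19
1 = 7·283 − 30·66
1 = −30·632 + 67·283
1 = 67·3443 − 365·632
1 = −365·10961 + 1162·3443
1 = 1162·36326 − 3851·10961
1 = −3851·265243 + 28119·36326
So 36326·28119 ≡ 1 (mod 265243).

28119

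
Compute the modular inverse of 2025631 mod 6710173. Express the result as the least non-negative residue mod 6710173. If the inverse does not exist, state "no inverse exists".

Apply the Euclidean algorithm to 6710173 and 2025631:
6710173 = 3·2025631 + 633280
2025631 = 3·633280 + 125791
633280 = 5·125791 + 4325
125791 = 29·4325 + 366
4325 = 11·366 + 299
366 = 1·299 + 67
299 = 4·67 + 31
67 = 2·31 + 5
31 = 6·5 + 1
5 = 5·1 + 0
gcd = 1, so the inverse exists. Back-substitute:
1 = 31 − 6·5
1 = −6·67 + 13·31
1 = 13·299 − 58·67
1 = −58·366 + 71·299
1 = 71·4325 − 839·366
1 = −839·125791 + 24402·4325
1 = 24402·633280 − 122849·125791
1 = −122849·2025631 + 392949·633280
1 = 392949·6710173 − 1301696·2025631
Thus 2025631·(-1301696) ≡ 1 (mod 6710173); reducing, -1301696 mod 6710173 = 5408477.

5408477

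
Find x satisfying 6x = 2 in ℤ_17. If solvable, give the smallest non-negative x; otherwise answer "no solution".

6

First find gcd(6, 17):
17 = 2·6 + 5
6 = 1·5 + 1
5 = 5·1 + 0
gcd = 1, so a unique solution mod 17 exists.
Back-substitute for the Bézout coefficients:
1 = 6 − 5
1 = −17 + 3·6
So 6·(3) ≡ 1 (mod 17), giving 6⁻¹ ≡ 3.
x ≡ 6⁻¹·2 ≡ 3·2 ≡ 6 (mod 17).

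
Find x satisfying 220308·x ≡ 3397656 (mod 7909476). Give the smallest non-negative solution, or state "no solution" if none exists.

382981

First find gcd(220308, 7909476):
7909476 = 35*220308 + 198696
220308 = 1*198696 + 21612
198696 = 9*21612 + 4188
21612 = 5*4188 + 672
4188 = 6*672 + 156
672 = 4*156 + 48
156 = 3*48 + 12
48 = 4*12 + 0
gcd = 12 and 12 | 3397656, so solutions exist. Divide through by 12: 18359x ≡ 283138 (mod 659123).
Now find 18359⁻¹ mod 659123:
659123 = 35×18359 + 16558
18359 = 1×16558 + 1801
16558 = 9×1801 + 349
1801 = 5×349 + 56
349 = 6×56 + 13
56 = 4×13 + 4
13 = 3×4 + 1
4 = 4×1 + 0
Back-substitute:
1 = 13 − 3·4
1 = −3·56 + 13·13
1 = 13·349 − 81·56
1 = −81·1801 + 418·349
1 = 418·16558 − 3843·1801
1 = −3843·18359 + 4261·16558
1 = 4261·659123 − 152978·18359
So 18359·(-152978) ≡ 1 (mod 659123), i.e. 18359⁻¹ ≡ 506145.
Then x ≡ 506145·283138 ≡ 382981 (mod 659123); the smallest non-negative solution is x = 382981.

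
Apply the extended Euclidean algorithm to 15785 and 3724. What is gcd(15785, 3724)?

7

Euclidean algorithm:
15785 = 4×3724 + 889
3724 = 4×889 + 168
889 = 5×168 + 49
168 = 3×49 + 21
49 = 2×21 + 7
21 = 3×7 + 0
gcd(15785, 3724) = 7.
Back-substituting:
7 = 49 − 2·21
7 = −2·168 + 7·49
7 = 7·889 − 37·168
7 = −37·3724 + 155·889
7 = 155·15785 − 657·3724
So 7 = (155)·15785 + (-657)·3724.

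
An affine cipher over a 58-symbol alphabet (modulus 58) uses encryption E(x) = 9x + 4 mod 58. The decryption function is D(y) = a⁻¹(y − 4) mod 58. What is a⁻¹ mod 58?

13

gcd(58, 9) by repeated division:
58 = 6·9 + 4
9 = 2·4 + 1
4 = 4·1 + 0
The gcd is 1. Working backward:
1 = 9 − 2·4
1 = −2·58 + 13·9
So 9·13 ≡ 1 (mod 58).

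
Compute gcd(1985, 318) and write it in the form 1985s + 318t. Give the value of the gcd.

Euclidean algorithm:
1985 = 6·318 + 77
318 = 4·77 + 10
77 = 7·10 + 7
10 = 1·7 + 3
7 = 2·3 + 1
3 = 3·1 + 0
gcd(1985, 318) = 1.
Back-substituting:
1 = 7 − 2·3
1 = −2·10 + 3·7
1 = 3·77 − 23·10
1 = −23·318 + 95·77
1 = 95·1985 − 593·318
So 1 = (95)·1985 + (-593)·318.

1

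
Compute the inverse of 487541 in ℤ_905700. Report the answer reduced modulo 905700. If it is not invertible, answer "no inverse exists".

203261

Apply the Euclidean algorithm to 905700 and 487541:
905700 = 1·487541 + 418159
487541 = 1·418159 + 69382
418159 = 6·69382 + 1867
69382 = 37·1867 + 303
1867 = 6·303 + 49
303 = 6·49 + 9
49 = 5·9 + 4
9 = 2·4 + 1
4 = 4·1 + 0
gcd = 1, so the inverse exists. Back-substitute:
1 = 9 − 2·4
1 = −2·49 + 11·9
1 = 11·303 − 68·49
1 = −68·1867 + 419·303
1 = 419·69382 − 15571·1867
1 = −15571·418159 + 93845·69382
1 = 93845·487541 − 109416·418159
1 = −109416·905700 + 203261·487541
So 487541·203261 ≡ 1 (mod 905700).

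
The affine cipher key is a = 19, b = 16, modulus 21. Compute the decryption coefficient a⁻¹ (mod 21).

10

gcd(21, 19) by repeated division:
21 = 1*19 + 2
19 = 9*2 + 1
2 = 2*1 + 0
gcd = 1, so the inverse exists. Back-substitute:
1 = 19 − 9·2
1 = −9·21 + 10·19
So 19·10 ≡ 1 (mod 21).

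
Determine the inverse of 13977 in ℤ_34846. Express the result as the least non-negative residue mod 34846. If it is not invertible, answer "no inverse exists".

Extended Euclidean algorithm:
34846 = 2·13977 + 6892
13977 = 2·6892 + 193
6892 = 35·193 + 137
193 = 1·137 + 56
137 = 2·56 + 25
56 = 2·25 + 6
25 = 4·6 + 1
6 = 6·1 + 0
The gcd is 1. Working backward:
1 = 25 − 4·6
1 = −4·56 + 9·25
1 = 9·137 − 22·56
1 = −22·193 + 31·137
1 = 31·6892 − 1107·193
1 = −1107·13977 + 2245·6892
1 = 2245·34846 − 5597·13977
So 13977·(-5597) ≡ 1 (mod 34846), and -5597 ≡ 29249 (mod 34846).

29249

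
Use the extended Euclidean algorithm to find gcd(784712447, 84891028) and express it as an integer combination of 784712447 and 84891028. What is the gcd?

1

Repeated division:
784712447 = 9*84891028 + 20693195
84891028 = 4*20693195 + 2118248
20693195 = 9*2118248 + 1628963
2118248 = 1*1628963 + 489285
1628963 = 3*489285 + 161108
489285 = 3*161108 + 5961
161108 = 27*5961 + 161
5961 = 37*161 + 4
161 = 40*4 + 1
4 = 4*1 + 0
gcd(784712447, 84891028) = 1.
Express as a combination:
1 = 161 − 40·4
1 = −40·5961 + 1481·161
1 = 1481·161108 − 40027·5961
1 = −40027·489285 + 121562·161108
1 = 121562·1628963 − 404713·489285
1 = −404713·2118248 + 526275·1628963
1 = 526275·20693195 − 5141188·2118248
1 = −5141188·84891028 + 21091027·20693195
1 = 21091027·784712447 − 194960431·84891028
So 1 = (21091027)·784712447 + (-194960431)·84891028.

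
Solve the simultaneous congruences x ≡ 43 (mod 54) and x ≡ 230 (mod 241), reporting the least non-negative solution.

13003

Write x = 43 + 54·k. Then 54·k ≡ 230 − 43 ≡ 187 (mod 241).
Need 54⁻¹ mod 241. Extended Euclid on (241, 54):
241 = 4×54 + 25
54 = 2×25 + 4
25 = 6×4 + 1
4 = 4×1 + 0
Back-substitute:
1 = 25 − 6·4
1 = −6·54 + 13·25
1 = 13·241 − 58·54
54⁻¹ ≡ 183 (mod 241), so k ≡ 183·187 ≡ 240 (mod 241).
x = 43 + 54·240 = 13003.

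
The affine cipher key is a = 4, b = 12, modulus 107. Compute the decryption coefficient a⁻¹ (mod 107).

gcd(107, 4) by repeated division:
107 = 26*4 + 3
4 = 1*3 + 1
3 = 3*1 + 0
gcd = 1, so the inverse exists. Back-substitute:
1 = 4 − 3
1 = −107 + 27·4
So 4·27 ≡ 1 (mod 107).

27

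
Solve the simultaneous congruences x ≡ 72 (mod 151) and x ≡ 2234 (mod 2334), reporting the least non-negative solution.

Write x = 72 + 151·k. Then 151·k ≡ 2234 − 72 ≡ 2162 (mod 2334).
Need 151⁻¹ mod 2334. Extended Euclid on (2334, 151):
2334 = 15*151 + 69
151 = 2*69 + 13
69 = 5*13 + 4
13 = 3*4 + 1
4 = 4*1 + 0
Back-substitute:
1 = 13 − 3·4
1 = −3·69 + 16·13
1 = 16·151 − 35·69
1 = −35·2334 + 541·151
151⁻¹ ≡ 541 (mod 2334), so k ≡ 541·2162 ≡ 308 (mod 2334).
x = 72 + 151·308 = 46580.

46580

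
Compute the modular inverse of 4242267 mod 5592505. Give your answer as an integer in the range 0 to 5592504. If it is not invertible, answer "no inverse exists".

4421703

Apply the Euclidean algorithm to 5592505 and 4242267:
5592505 = 1*4242267 + 1350238
4242267 = 3*1350238 + 191553
1350238 = 7*191553 + 9367
191553 = 20*9367 + 4213
9367 = 2*4213 + 941
4213 = 4*941 + 449
941 = 2*449 + 43
449 = 10*43 + 19
43 = 2*19 + 5
19 = 3*5 + 4
5 = 1*4 + 1
4 = 4*1 + 0
gcd = 1, so the inverse exists. Back-substitute:
1 = 5 − 4
1 = −19 + 4·5
1 = 4·43 − 9·19
1 = −9·449 + 94·43
1 = 94·941 − 197·449
1 = −197·4213 + 882·941
1 = 882·9367 − 1961·4213
1 = −1961·191553 + 40102·9367
1 = 40102·1350238 − 282675·191553
1 = −282675·4242267 + 888127·1350238
1 = 888127·5592505 − 1170802·4242267
So 4242267·(-1170802) ≡ 1 (mod 5592505), and -1170802 ≡ 4421703 (mod 5592505).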